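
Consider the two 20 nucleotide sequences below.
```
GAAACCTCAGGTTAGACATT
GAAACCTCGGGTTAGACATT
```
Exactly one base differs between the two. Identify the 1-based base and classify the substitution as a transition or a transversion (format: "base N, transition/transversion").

base 9, transition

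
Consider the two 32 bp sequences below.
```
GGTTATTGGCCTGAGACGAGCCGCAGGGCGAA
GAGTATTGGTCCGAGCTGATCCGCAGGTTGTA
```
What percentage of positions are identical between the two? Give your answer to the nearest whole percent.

69%

10 positions differ (2, 3, 10, 12, 16, 17, 20, 28, 29, 31), so 22 of 32 match: 22/32 = 68.75%.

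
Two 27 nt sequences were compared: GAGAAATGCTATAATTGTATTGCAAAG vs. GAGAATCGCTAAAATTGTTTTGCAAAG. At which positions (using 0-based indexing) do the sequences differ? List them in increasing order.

Differences at position 5 (A→T), position 6 (T→C), position 11 (T→A), position 18 (A→T).

5, 6, 11, 18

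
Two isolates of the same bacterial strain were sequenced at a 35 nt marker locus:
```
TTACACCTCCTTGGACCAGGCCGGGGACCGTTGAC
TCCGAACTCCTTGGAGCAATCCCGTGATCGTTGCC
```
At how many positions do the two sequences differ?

11

The sequences differ at positions 2, 3, 4, 6, 16, 19, 20, 23, 25, 28, 34 (1-based) — 11 in total.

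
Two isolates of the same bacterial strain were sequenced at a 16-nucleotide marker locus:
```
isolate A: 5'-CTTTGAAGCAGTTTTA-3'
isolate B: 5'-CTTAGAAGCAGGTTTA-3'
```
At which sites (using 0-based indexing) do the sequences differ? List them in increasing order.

Differences at site 3 (T→A), site 11 (T→G).

3, 11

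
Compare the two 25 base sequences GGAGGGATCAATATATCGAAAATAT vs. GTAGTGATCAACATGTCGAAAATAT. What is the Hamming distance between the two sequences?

Mismatches (1-based): position 2: G→T; position 5: G→T; position 12: T→C; position 15: A→G.

4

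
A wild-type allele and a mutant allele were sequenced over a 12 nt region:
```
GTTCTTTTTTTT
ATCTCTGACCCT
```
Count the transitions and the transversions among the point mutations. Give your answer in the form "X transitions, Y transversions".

Mismatches (1-based):
base 1: G→A (purine→purine, transition)
base 3: T→C (pyrimidine→pyrimidine, transition)
base 4: C→T (pyrimidine→pyrimidine, transition)
base 5: T→C (pyrimidine→pyrimidine, transition)
base 7: T→G (pyrimidine→purine, transversion)
base 8: T→A (pyrimidine→purine, transversion)
base 9: T→C (pyrimidine→pyrimidine, transition)
base 10: T→C (pyrimidine→pyrimidine, transition)
base 11: T→C (pyrimidine→pyrimidine, transition)

7 transitions, 2 transversions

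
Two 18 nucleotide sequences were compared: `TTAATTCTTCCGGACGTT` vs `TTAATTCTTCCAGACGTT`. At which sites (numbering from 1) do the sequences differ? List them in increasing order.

Scanning 1-based: 12: G/A.

12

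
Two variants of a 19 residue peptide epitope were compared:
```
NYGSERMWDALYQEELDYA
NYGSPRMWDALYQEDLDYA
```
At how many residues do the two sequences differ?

The sequences differ at residues 5, 15 (1-based) — 2 in total.

2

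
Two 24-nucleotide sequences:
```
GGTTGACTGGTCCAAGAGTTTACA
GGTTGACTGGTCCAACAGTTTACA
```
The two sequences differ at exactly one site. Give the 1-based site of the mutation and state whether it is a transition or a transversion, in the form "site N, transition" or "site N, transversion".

The sequences differ only at site 16: G→C (purine→pyrimidine), a transversion.

site 16, transversion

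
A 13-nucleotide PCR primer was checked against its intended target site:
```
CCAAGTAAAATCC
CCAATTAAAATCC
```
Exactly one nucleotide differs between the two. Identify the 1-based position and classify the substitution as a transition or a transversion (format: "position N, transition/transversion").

position 5, transversion

Position 5 changes G→T. G is a purine and T is a pyrimidine, so this is a transversion.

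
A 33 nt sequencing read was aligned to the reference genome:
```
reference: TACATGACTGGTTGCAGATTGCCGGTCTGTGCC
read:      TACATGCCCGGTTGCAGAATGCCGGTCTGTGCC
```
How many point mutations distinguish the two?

3

Mismatches (1-based): position 7: A→C; position 9: T→C; position 19: T→A.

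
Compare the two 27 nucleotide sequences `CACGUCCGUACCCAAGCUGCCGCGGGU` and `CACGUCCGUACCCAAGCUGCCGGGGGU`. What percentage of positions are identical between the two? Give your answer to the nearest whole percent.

96%

1 position differs (23), so 26 of 27 match: 26/27 = 96.3%.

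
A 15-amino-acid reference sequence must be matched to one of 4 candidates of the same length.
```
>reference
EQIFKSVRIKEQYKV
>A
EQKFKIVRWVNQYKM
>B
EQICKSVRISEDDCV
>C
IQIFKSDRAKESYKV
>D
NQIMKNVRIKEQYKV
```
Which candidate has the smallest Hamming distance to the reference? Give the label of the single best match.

Hamming distances to reference — A: 6; B: 5; C: 4; D: 3.
Smallest is D with 3 mismatches.

D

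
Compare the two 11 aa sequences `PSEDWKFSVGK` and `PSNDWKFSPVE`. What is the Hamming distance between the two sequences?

4

The sequences differ at positions 3, 9, 10, 11 (1-based) — 4 in total.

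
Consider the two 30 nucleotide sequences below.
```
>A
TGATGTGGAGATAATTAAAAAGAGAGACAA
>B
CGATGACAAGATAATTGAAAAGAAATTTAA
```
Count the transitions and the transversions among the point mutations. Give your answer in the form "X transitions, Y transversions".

5 transitions, 4 transversions

Mismatches (1-based):
site 1: T→C (pyrimidine→pyrimidine, transition)
site 6: T→A (pyrimidine→purine, transversion)
site 7: G→C (purine→pyrimidine, transversion)
site 8: G→A (purine→purine, transition)
site 17: A→G (purine→purine, transition)
site 24: G→A (purine→purine, transition)
site 26: G→T (purine→pyrimidine, transversion)
site 27: A→T (purine→pyrimidine, transversion)
site 28: C→T (pyrimidine→pyrimidine, transition)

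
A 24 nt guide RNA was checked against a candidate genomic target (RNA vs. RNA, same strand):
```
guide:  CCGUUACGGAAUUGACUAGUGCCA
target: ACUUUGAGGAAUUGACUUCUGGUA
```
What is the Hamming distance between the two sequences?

8

Comparing position by position, 8 sites differ: 1 (C/A), 3 (G/U), 6 (A/G), 7 (C/A), 18 (A/U), 19 (G/C), 22 (C/G), 23 (C/U).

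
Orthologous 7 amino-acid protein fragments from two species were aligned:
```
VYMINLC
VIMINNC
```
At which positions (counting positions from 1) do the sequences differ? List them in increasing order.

Scanning 1-based: 2: Y/I; 6: L/N.

2, 6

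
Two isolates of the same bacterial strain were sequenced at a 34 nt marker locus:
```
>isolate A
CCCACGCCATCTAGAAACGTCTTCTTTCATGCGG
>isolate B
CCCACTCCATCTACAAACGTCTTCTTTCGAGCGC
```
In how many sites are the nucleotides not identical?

The sequences differ at sites 6, 14, 29, 30, 34 (1-based) — 5 in total.

5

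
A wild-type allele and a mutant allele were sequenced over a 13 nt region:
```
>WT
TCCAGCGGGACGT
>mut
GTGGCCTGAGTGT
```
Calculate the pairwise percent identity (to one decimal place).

30.8%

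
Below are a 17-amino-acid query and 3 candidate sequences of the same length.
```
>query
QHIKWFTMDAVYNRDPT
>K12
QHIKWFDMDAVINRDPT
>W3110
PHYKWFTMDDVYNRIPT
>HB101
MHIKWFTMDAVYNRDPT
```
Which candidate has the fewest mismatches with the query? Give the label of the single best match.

HB101

K12 differs at 2 positions; W3110 differs at 4 positions; HB101 differs at 1 position. The closest is HB101.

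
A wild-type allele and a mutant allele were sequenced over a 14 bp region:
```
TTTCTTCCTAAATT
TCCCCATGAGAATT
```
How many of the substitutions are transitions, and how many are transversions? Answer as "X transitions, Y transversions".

5 transitions, 3 transversions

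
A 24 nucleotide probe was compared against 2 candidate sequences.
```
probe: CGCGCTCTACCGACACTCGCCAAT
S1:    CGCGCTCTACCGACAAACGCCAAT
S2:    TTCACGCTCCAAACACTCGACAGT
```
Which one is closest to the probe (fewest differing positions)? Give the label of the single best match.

S1

Hamming distances to probe — S1: 2; S2: 9.
Smallest is S1 with 2 mismatches.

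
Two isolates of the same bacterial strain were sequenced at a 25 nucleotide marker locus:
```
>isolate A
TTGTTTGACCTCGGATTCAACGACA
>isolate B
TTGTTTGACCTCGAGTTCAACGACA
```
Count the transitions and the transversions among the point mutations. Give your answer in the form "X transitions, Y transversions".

2 transitions, 0 transversions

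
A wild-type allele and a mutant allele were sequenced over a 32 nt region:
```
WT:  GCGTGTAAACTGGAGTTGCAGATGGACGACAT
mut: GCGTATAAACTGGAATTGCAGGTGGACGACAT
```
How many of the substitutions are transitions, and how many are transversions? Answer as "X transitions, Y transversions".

Transitions (purine↔purine or pyrimidine↔pyrimidine): 5 G→A, 15 G→A, 22 A→G.
Transversions (purine↔pyrimidine): none.

3 transitions, 0 transversions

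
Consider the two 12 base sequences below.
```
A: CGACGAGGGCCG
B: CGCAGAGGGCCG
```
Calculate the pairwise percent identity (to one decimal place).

83.3%

2 positions differ (3, 4), so 10 of 12 match: 10/12 = 83.33%.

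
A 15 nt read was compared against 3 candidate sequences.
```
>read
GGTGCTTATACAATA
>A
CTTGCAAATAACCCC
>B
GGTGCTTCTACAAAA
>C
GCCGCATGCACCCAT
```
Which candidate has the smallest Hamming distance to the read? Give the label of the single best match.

Hamming distances to read — A: 9; B: 2; C: 9.
Smallest is B with 2 mismatches.

B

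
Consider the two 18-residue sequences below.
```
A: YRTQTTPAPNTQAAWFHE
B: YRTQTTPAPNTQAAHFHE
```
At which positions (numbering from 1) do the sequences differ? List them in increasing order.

Differences at position 15 (W→H).

15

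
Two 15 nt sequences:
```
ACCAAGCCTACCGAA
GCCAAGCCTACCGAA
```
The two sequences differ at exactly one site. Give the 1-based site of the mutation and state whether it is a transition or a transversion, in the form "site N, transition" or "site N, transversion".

site 1, transition

The sequences differ only at site 1: A→G (purine→purine), a transition.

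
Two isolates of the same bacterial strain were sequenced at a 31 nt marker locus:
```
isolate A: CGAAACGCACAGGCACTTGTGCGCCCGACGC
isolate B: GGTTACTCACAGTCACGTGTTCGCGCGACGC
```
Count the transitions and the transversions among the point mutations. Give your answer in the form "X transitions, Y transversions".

0 transitions, 8 transversions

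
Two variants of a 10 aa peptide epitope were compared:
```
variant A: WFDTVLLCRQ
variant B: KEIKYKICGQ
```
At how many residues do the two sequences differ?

Comparing position by position, 8 residues differ: 1 (W/K), 2 (F/E), 3 (D/I), 4 (T/K), 5 (V/Y), 6 (L/K), 7 (L/I), 9 (R/G).

8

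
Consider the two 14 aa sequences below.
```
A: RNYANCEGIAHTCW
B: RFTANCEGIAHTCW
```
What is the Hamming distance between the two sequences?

2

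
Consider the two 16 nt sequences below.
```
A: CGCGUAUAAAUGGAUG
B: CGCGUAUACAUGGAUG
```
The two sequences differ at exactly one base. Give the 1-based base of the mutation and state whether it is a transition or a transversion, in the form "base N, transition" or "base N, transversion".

Base 9 changes A→C. A is a purine and C is a pyrimidine, so this is a transversion.

base 9, transversion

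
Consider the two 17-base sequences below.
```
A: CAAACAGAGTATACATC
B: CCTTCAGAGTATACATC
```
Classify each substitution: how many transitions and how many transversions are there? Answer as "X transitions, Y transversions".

Mismatches (1-based):
site 2: A→C (purine→pyrimidine, transversion)
site 3: A→T (purine→pyrimidine, transversion)
site 4: A→T (purine→pyrimidine, transversion)

0 transitions, 3 transversions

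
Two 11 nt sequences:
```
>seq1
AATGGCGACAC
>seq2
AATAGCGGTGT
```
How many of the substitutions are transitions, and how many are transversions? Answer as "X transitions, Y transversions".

5 transitions, 0 transversions

Transitions (purine↔purine or pyrimidine↔pyrimidine): 4 G→A, 8 A→G, 9 C→T, 10 A→G, 11 C→T.
Transversions (purine↔pyrimidine): none.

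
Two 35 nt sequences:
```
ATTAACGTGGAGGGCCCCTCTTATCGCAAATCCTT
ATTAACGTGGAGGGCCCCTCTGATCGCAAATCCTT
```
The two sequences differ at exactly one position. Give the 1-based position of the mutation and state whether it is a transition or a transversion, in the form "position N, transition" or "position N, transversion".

position 22, transversion

Position 22 changes T→G. T is a pyrimidine and G is a purine, so this is a transversion.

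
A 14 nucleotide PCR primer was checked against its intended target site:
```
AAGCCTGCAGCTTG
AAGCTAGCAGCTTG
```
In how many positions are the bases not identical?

The sequences differ at positions 5, 6 (1-based) — 2 in total.

2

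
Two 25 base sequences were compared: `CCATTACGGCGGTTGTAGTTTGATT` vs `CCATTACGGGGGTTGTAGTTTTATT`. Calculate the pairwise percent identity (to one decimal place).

2 positions differ (10, 22), so 23 of 25 match: 23/25 = 92%.

92.0%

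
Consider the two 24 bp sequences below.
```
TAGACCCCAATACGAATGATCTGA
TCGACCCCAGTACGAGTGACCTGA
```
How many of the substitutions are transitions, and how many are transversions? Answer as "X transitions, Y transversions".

3 transitions, 1 transversion

Transitions (purine↔purine or pyrimidine↔pyrimidine): 10 A→G, 16 A→G, 20 T→C.
Transversions (purine↔pyrimidine): 2 A→C.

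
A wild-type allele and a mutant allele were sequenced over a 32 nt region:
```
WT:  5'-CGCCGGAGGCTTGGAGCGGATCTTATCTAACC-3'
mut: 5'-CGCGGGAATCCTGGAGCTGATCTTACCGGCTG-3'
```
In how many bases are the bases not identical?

The sequences differ at bases 4, 8, 9, 11, 18, 26, 28, 29, 30, 31, 32 (1-based) — 11 in total.

11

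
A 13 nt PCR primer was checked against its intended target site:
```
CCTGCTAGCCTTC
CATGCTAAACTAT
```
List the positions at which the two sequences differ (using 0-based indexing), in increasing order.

1, 7, 8, 11, 12

Differences at position 1 (C→A), position 7 (G→A), position 8 (C→A), position 11 (T→A), position 12 (C→T).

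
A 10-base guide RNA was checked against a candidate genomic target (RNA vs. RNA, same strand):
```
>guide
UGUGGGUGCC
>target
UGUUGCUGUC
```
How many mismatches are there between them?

Comparing position by position, 3 sites differ: 4 (G/U), 6 (G/C), 9 (C/U).

3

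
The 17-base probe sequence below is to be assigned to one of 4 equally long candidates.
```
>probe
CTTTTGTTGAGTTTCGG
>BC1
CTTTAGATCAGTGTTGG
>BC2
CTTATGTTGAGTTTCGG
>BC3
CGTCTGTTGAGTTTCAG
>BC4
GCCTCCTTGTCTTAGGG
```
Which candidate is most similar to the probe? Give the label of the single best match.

BC2

BC1 differs at 5 bases; BC2 differs at 1 base; BC3 differs at 3 bases; BC4 differs at 9 bases. The closest is BC2.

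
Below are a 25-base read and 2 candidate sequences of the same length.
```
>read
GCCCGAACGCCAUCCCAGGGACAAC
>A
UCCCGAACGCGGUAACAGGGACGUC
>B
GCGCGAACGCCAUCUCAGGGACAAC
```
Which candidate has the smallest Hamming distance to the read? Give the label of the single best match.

Hamming distances to read — A: 7; B: 2.
Smallest is B with 2 mismatches.

B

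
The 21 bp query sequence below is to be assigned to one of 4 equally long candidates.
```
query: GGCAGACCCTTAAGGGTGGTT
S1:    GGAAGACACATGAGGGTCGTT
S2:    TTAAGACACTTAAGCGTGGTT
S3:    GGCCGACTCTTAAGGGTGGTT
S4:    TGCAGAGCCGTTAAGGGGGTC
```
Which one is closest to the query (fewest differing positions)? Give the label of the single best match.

S3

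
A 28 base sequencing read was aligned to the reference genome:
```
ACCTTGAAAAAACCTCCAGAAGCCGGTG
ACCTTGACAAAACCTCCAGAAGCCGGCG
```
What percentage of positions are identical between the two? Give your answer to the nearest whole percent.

Mismatches at positions 8, 27 (1-based): 2 of 28.
Identical positions: 26/28 = 92.86% → 93%.

93%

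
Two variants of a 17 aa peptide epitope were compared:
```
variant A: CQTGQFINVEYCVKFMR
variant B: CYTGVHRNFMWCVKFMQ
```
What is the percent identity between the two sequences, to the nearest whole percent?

53%

Mismatches at positions 2, 5, 6, 7, 9, 10, 11, 17 (1-based): 8 of 17.
Identical positions: 9/17 = 52.94% → 53%.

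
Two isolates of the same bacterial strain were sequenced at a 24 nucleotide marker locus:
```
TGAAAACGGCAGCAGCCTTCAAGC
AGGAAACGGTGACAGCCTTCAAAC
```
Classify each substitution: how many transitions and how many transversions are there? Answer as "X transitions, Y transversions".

5 transitions, 1 transversion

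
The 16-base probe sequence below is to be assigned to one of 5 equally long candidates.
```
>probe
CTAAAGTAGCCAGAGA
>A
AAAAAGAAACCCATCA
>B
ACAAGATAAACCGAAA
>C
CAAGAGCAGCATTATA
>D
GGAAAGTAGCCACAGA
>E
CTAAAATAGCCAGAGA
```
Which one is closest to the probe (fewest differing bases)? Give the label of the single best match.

A differs at 8 bases; B differs at 8 bases; C differs at 7 bases; D differs at 3 bases; E differs at 1 base. The closest is E.

E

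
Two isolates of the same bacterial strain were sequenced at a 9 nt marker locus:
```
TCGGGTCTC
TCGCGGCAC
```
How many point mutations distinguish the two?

3

Comparing position by position, 3 bases differ: 4 (G/C), 6 (T/G), 8 (T/A).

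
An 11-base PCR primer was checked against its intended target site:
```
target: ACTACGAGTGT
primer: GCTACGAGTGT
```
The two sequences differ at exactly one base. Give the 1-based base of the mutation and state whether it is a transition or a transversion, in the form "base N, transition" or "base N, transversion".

base 1, transition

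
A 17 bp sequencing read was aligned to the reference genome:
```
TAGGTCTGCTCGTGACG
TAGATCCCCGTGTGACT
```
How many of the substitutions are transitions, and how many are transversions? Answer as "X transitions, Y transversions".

Mismatches (1-based):
site 4: G→A (purine→purine, transition)
site 7: T→C (pyrimidine→pyrimidine, transition)
site 8: G→C (purine→pyrimidine, transversion)
site 10: T→G (pyrimidine→purine, transversion)
site 11: C→T (pyrimidine→pyrimidine, transition)
site 17: G→T (purine→pyrimidine, transversion)

3 transitions, 3 transversions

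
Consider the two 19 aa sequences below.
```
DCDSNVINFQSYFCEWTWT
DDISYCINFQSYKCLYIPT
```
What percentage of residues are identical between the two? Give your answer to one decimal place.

Mismatches at positions 2, 3, 5, 6, 13, 15, 16, 17, 18 (1-based): 9 of 19.
Identical positions: 10/19 = 52.63% → 52.6%.

52.6%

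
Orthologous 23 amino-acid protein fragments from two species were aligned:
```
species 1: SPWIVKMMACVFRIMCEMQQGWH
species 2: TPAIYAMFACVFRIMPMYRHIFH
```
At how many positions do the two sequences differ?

12

Comparing position by position, 12 positions differ: 1 (S/T), 3 (W/A), 5 (V/Y), 6 (K/A), 8 (M/F), 16 (C/P), 17 (E/M), 18 (M/Y), 19 (Q/R), 20 (Q/H), 21 (G/I), 22 (W/F).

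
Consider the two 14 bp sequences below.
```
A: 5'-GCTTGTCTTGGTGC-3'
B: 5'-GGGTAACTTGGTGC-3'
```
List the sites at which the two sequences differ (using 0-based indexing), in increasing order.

1, 2, 4, 5

Scanning 0-based: 1: C/G; 2: T/G; 4: G/A; 5: T/A.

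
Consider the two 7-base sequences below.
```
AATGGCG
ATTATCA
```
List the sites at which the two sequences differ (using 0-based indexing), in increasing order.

1, 3, 4, 6

Scanning 0-based: 1: A/T; 3: G/A; 4: G/T; 6: G/A.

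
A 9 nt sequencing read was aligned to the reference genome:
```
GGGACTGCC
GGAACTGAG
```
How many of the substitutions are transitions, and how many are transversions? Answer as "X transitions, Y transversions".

Mismatches (1-based):
base 3: G→A (purine→purine, transition)
base 8: C→A (pyrimidine→purine, transversion)
base 9: C→G (pyrimidine→purine, transversion)

1 transition, 2 transversions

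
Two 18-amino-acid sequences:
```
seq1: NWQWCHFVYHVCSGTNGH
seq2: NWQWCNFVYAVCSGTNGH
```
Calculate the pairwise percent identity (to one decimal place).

Mismatches at positions 6, 10 (1-based): 2 of 18.
Identical positions: 16/18 = 88.89% → 88.9%.

88.9%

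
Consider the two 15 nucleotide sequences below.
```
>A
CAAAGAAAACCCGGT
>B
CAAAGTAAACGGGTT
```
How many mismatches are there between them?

Mismatches (1-based): base 6: A→T; base 11: C→G; base 12: C→G; base 14: G→T.

4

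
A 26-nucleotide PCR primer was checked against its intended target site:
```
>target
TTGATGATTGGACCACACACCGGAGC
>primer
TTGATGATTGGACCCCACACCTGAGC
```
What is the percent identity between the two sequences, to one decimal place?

92.3%

2 positions differ (15, 22), so 24 of 26 match: 24/26 = 92.31%.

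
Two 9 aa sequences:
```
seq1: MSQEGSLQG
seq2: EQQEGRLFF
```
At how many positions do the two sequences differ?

Mismatches (1-based): position 1: M→E; position 2: S→Q; position 6: S→R; position 8: Q→F; position 9: G→F.

5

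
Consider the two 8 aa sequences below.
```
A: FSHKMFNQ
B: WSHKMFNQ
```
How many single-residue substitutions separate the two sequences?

Comparing position by position, 1 position differs: 1 (F/W).

1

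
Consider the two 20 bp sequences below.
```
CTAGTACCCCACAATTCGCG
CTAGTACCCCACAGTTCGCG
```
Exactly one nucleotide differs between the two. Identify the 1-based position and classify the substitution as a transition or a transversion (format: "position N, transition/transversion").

Position 14 changes A→G. A is a purine and G is a purine, so this is a transition.

position 14, transition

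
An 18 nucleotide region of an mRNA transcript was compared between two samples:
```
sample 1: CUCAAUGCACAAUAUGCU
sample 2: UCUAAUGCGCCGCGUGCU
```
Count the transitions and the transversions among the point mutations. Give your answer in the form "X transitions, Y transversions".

Transitions (purine↔purine or pyrimidine↔pyrimidine): 1 C→U, 2 U→C, 3 C→U, 9 A→G, 12 A→G, 13 U→C, 14 A→G.
Transversions (purine↔pyrimidine): 11 A→C.

7 transitions, 1 transversion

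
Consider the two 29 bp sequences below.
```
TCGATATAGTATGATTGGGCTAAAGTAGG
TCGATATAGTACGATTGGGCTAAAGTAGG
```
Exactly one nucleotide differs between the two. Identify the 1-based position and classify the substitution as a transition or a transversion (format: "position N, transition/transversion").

position 12, transition

Position 12 changes T→C. T is a pyrimidine and C is a pyrimidine, so this is a transition.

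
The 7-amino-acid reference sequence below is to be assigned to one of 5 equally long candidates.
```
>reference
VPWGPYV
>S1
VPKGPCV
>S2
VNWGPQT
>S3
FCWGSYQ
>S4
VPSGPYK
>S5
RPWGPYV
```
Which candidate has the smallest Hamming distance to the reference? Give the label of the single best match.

S5

S1 differs at 2 positions; S2 differs at 3 positions; S3 differs at 4 positions; S4 differs at 2 positions; S5 differs at 1 position. The closest is S5.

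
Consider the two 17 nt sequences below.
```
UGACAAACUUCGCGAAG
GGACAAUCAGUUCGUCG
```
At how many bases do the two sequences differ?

8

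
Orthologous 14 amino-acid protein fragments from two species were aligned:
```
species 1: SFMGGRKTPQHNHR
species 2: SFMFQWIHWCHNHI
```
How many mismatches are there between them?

The sequences differ at residues 4, 5, 6, 7, 8, 9, 10, 14 (1-based) — 8 in total.

8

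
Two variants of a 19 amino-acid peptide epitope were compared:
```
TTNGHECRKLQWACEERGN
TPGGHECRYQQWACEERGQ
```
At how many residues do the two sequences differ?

Comparing position by position, 5 residues differ: 2 (T/P), 3 (N/G), 9 (K/Y), 10 (L/Q), 19 (N/Q).

5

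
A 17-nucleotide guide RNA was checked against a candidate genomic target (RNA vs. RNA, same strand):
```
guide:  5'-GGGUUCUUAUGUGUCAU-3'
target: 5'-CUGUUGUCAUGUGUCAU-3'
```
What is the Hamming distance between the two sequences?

4

Comparing position by position, 4 bases differ: 1 (G/C), 2 (G/U), 6 (C/G), 8 (U/C).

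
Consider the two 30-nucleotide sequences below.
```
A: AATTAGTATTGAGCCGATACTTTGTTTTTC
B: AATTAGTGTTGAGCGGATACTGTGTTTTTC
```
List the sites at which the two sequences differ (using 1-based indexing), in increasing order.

8, 15, 22

Scanning 1-based: 8: A/G; 15: C/G; 22: T/G.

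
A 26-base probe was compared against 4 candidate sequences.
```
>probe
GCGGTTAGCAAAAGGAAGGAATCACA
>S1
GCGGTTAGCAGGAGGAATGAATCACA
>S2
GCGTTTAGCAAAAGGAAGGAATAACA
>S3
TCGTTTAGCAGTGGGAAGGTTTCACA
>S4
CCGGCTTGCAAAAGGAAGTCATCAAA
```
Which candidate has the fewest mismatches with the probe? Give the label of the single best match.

Hamming distances to probe — S1: 3; S2: 2; S3: 7; S4: 6.
Smallest is S2 with 2 mismatches.

S2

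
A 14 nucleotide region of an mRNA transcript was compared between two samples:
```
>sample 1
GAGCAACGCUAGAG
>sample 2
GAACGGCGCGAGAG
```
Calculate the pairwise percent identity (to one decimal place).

71.4%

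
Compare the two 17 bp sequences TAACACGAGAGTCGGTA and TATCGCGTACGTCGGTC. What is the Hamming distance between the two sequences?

6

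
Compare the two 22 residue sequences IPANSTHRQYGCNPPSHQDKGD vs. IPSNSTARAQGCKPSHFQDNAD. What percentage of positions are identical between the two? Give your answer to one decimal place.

54.5%

10 positions differ (3, 7, 9, 10, 13, 15, 16, 17, 20, 21), so 12 of 22 match: 12/22 = 54.55%.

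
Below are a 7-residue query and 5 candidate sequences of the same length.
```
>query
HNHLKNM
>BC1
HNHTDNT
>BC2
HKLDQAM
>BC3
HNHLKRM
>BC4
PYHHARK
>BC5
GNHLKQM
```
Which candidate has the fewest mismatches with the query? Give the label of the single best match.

BC3

Hamming distances to query — BC1: 3; BC2: 5; BC3: 1; BC4: 6; BC5: 2.
Smallest is BC3 with 1 mismatch.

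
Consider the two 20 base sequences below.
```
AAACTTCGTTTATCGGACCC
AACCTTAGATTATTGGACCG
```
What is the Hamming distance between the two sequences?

Mismatches (1-based): site 3: A→C; site 7: C→A; site 9: T→A; site 14: C→T; site 20: C→G.

5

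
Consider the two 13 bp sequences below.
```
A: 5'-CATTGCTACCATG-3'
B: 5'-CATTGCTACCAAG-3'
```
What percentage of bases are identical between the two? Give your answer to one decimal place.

Mismatch at position 12 (1-based): 1 of 13.
Identical positions: 12/13 = 92.31% → 92.3%.

92.3%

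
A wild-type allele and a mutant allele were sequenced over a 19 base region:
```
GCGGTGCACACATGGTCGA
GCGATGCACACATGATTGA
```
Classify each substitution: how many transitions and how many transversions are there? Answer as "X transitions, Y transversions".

3 transitions, 0 transversions

Transitions (purine↔purine or pyrimidine↔pyrimidine): 4 G→A, 15 G→A, 17 C→T.
Transversions (purine↔pyrimidine): none.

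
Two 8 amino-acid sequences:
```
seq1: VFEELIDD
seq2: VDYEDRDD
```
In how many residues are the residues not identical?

Mismatches (1-based): residue 2: F→D; residue 3: E→Y; residue 5: L→D; residue 6: I→R.

4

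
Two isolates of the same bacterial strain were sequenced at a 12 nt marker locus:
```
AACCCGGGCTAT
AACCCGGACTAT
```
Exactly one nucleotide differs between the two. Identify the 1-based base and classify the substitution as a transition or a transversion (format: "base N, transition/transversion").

The sequences differ only at base 8: G→A (purine→purine), a transition.

base 8, transition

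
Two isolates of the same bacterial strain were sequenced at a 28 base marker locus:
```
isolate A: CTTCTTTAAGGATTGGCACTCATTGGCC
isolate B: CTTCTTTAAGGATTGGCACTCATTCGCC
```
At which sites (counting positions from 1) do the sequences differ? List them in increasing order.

25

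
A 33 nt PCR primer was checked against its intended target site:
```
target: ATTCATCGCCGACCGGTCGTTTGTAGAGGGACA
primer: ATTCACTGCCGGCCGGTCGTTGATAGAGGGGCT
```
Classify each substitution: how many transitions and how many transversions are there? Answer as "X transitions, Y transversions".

Transitions (purine↔purine or pyrimidine↔pyrimidine): 6 T→C, 7 C→T, 12 A→G, 23 G→A, 31 A→G.
Transversions (purine↔pyrimidine): 22 T→G, 33 A→T.

5 transitions, 2 transversions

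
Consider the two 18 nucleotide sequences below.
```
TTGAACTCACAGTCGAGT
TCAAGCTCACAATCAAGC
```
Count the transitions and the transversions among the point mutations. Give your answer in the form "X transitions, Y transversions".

6 transitions, 0 transversions

Mismatches (1-based):
base 2: T→C (pyrimidine→pyrimidine, transition)
base 3: G→A (purine→purine, transition)
base 5: A→G (purine→purine, transition)
base 12: G→A (purine→purine, transition)
base 15: G→A (purine→purine, transition)
base 18: T→C (pyrimidine→pyrimidine, transition)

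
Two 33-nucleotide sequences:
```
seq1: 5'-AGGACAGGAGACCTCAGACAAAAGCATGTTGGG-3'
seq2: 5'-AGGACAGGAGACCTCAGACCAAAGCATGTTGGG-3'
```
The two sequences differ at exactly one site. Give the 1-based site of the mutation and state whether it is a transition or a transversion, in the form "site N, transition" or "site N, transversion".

The sequences differ only at site 20: A→C (purine→pyrimidine), a transversion.

site 20, transversion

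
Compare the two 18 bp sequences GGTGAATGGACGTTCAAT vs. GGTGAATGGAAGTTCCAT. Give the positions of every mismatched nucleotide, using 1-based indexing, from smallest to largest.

Scanning 1-based: 11: C/A; 16: A/C.

11, 16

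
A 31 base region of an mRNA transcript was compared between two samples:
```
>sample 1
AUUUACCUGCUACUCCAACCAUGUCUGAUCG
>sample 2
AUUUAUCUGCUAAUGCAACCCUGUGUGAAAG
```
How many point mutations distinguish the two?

7

Mismatches (1-based): position 6: C→U; position 13: C→A; position 15: C→G; position 21: A→C; position 25: C→G; position 29: U→A; position 30: C→A.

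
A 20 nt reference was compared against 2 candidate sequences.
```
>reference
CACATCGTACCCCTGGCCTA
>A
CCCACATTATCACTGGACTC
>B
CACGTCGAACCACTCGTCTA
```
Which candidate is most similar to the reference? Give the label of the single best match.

Hamming distances to reference — A: 8; B: 5.
Smallest is B with 5 mismatches.

B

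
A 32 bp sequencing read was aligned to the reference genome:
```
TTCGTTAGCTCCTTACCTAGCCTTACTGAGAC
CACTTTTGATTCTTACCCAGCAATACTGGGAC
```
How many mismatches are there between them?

10

The sequences differ at positions 1, 2, 4, 7, 9, 11, 18, 22, 23, 29 (1-based) — 10 in total.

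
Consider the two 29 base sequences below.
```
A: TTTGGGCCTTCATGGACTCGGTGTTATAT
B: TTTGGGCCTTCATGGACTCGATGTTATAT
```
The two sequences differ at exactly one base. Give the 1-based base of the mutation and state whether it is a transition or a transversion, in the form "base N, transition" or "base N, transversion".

Base 21 changes G→A. G is a purine and A is a purine, so this is a transition.

base 21, transition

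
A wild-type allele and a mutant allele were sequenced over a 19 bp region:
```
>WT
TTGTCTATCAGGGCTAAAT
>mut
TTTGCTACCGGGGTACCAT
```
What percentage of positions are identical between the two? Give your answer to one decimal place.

57.9%

Mismatches at positions 3, 4, 8, 10, 14, 15, 16, 17 (1-based): 8 of 19.
Identical positions: 11/19 = 57.89% → 57.9%.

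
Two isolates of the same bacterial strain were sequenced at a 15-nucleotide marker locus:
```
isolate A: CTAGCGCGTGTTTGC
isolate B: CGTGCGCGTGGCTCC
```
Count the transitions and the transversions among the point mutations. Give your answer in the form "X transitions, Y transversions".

1 transition, 4 transversions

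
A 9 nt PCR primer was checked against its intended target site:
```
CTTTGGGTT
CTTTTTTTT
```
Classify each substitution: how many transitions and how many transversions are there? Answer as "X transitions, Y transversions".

0 transitions, 3 transversions

Mismatches (1-based):
base 5: G→T (purine→pyrimidine, transversion)
base 6: G→T (purine→pyrimidine, transversion)
base 7: G→T (purine→pyrimidine, transversion)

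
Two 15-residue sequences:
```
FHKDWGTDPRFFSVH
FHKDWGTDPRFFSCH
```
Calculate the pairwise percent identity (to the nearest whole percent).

93%

Mismatch at position 14 (1-based): 1 of 15.
Identical positions: 14/15 = 93.33% → 93%.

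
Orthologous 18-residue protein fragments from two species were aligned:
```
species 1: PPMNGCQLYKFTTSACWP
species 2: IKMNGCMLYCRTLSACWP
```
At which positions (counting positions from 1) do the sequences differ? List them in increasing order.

1, 2, 7, 10, 11, 13

Scanning 1-based: 1: P/I; 2: P/K; 7: Q/M; 10: K/C; 11: F/R; 13: T/L.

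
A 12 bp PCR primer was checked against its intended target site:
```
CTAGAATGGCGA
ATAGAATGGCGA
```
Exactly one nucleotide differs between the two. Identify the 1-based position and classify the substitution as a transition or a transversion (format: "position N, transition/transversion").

Position 1 changes C→A. C is a pyrimidine and A is a purine, so this is a transversion.

position 1, transversion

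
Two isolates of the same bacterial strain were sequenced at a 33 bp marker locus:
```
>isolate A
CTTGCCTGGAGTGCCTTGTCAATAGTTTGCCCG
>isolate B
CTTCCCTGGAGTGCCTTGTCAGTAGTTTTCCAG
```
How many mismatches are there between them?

Comparing position by position, 4 bases differ: 4 (G/C), 22 (A/G), 29 (G/T), 32 (C/A).

4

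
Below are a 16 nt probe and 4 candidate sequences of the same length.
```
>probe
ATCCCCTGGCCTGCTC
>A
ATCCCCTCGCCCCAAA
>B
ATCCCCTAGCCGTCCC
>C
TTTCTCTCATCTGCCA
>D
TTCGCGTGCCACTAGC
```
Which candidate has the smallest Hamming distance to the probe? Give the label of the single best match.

Hamming distances to probe — A: 6; B: 4; C: 8; D: 9.
Smallest is B with 4 mismatches.

B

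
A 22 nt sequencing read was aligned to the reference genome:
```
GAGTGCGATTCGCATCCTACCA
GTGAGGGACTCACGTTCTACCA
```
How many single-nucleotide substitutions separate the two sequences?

The sequences differ at sites 2, 4, 6, 9, 12, 14, 16 (1-based) — 7 in total.

7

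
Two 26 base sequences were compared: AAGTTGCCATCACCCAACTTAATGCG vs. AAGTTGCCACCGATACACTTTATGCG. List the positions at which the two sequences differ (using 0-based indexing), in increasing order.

9, 11, 12, 13, 14, 15, 20

Scanning 0-based: 9: T/C; 11: A/G; 12: C/A; 13: C/T; 14: C/A; 15: A/C; 20: A/T.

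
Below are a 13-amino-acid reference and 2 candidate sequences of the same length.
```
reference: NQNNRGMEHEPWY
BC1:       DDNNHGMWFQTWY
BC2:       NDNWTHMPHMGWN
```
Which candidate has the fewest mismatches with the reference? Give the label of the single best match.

BC1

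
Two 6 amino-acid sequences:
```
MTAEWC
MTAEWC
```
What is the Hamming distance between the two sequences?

0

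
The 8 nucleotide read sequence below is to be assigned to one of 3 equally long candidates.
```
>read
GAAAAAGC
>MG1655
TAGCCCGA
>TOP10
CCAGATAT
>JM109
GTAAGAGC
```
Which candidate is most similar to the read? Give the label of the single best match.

Hamming distances to read — MG1655: 6; TOP10: 6; JM109: 2.
Smallest is JM109 with 2 mismatches.

JM109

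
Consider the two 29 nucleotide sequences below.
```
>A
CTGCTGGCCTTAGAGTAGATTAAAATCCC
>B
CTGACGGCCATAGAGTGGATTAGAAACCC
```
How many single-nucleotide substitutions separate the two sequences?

6

Comparing position by position, 6 sites differ: 4 (C/A), 5 (T/C), 10 (T/A), 17 (A/G), 23 (A/G), 26 (T/A).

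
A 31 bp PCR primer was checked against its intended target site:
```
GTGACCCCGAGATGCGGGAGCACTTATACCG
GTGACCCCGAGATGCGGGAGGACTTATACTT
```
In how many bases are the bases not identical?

3

The sequences differ at bases 21, 30, 31 (1-based) — 3 in total.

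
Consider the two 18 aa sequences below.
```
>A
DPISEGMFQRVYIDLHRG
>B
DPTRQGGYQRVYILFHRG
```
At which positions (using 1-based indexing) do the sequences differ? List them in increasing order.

3, 4, 5, 7, 8, 14, 15

Scanning 1-based: 3: I/T; 4: S/R; 5: E/Q; 7: M/G; 8: F/Y; 14: D/L; 15: L/F.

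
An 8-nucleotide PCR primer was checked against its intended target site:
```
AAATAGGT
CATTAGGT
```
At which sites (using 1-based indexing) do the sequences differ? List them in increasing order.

1, 3

Differences at site 1 (A→C), site 3 (A→T).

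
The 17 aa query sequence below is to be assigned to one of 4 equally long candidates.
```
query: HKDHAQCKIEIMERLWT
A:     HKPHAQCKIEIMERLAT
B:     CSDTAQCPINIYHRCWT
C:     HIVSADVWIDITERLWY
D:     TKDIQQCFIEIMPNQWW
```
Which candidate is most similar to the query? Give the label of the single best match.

A

A differs at 2 residues; B differs at 8 residues; C differs at 9 residues; D differs at 8 residues. The closest is A.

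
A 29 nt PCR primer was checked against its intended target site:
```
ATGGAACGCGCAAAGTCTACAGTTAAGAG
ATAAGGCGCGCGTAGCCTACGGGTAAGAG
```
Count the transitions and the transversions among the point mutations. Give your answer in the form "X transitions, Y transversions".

Transitions (purine↔purine or pyrimidine↔pyrimidine): 3 G→A, 4 G→A, 5 A→G, 6 A→G, 12 A→G, 16 T→C, 21 A→G.
Transversions (purine↔pyrimidine): 13 A→T, 23 T→G.

7 transitions, 2 transversions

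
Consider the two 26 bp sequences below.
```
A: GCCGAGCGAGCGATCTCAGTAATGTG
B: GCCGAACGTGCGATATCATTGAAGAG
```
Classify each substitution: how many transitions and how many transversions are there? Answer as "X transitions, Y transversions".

2 transitions, 5 transversions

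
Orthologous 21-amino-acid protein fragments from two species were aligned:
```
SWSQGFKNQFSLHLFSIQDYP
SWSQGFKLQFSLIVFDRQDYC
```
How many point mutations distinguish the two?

6

Mismatches (1-based): residue 8: N→L; residue 13: H→I; residue 14: L→V; residue 16: S→D; residue 17: I→R; residue 21: P→C.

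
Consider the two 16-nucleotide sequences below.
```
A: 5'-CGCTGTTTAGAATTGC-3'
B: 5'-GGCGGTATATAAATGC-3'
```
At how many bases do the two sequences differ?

The sequences differ at bases 1, 4, 7, 10, 13 (1-based) — 5 in total.

5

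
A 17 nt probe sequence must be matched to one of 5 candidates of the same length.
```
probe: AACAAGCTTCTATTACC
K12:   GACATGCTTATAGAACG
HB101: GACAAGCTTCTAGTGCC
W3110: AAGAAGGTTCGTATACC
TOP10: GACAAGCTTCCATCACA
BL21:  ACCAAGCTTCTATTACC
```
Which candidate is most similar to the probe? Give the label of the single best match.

K12 differs at 6 bases; HB101 differs at 3 bases; W3110 differs at 5 bases; TOP10 differs at 4 bases; BL21 differs at 1 base. The closest is BL21.

BL21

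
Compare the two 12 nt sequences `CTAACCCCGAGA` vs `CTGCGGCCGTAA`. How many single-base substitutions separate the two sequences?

Mismatches (1-based): site 3: A→G; site 4: A→C; site 5: C→G; site 6: C→G; site 10: A→T; site 11: G→A.

6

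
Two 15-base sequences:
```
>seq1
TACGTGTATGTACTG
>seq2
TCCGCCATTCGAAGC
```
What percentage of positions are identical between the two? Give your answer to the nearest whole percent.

33%

10 positions differ (2, 5, 6, 7, 8, 10, 11, 13, 14, 15), so 5 of 15 match: 5/15 = 33.33%.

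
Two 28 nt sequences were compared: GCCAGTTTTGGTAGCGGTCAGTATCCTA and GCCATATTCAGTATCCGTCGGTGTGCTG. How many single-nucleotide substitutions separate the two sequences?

Comparing position by position, 10 positions differ: 5 (G/T), 6 (T/A), 9 (T/C), 10 (G/A), 14 (G/T), 16 (G/C), 20 (A/G), 23 (A/G), 25 (C/G), 28 (A/G).

10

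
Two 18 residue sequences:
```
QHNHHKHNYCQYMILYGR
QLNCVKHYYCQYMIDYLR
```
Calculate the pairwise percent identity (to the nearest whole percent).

67%

Mismatches at positions 2, 4, 5, 8, 15, 17 (1-based): 6 of 18.
Identical positions: 12/18 = 66.67% → 67%.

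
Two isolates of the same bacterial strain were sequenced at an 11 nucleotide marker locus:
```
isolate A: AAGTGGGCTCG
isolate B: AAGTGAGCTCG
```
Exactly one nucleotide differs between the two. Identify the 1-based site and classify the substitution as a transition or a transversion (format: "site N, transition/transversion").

Site 6 changes G→A. G is a purine and A is a purine, so this is a transition.

site 6, transition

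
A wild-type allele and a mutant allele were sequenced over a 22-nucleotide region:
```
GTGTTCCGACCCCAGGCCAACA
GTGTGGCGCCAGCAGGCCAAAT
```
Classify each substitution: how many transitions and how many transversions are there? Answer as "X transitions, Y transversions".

0 transitions, 7 transversions

Transitions (purine↔purine or pyrimidine↔pyrimidine): none.
Transversions (purine↔pyrimidine): 5 T→G, 6 C→G, 9 A→C, 11 C→A, 12 C→G, 21 C→A, 22 A→T.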